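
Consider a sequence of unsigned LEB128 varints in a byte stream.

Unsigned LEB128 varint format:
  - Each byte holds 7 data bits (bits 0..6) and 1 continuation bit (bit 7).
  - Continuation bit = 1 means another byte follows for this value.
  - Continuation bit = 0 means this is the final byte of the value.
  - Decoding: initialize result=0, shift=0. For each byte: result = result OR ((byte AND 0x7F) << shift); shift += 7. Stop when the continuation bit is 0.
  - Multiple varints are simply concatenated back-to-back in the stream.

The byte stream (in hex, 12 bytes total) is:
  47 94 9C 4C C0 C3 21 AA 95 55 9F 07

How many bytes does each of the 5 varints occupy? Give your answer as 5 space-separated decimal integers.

Answer: 1 3 3 3 2

Derivation:
  byte[0]=0x47 cont=0 payload=0x47=71: acc |= 71<<0 -> acc=71 shift=7 [end]
Varint 1: bytes[0:1] = 47 -> value 71 (1 byte(s))
  byte[1]=0x94 cont=1 payload=0x14=20: acc |= 20<<0 -> acc=20 shift=7
  byte[2]=0x9C cont=1 payload=0x1C=28: acc |= 28<<7 -> acc=3604 shift=14
  byte[3]=0x4C cont=0 payload=0x4C=76: acc |= 76<<14 -> acc=1248788 shift=21 [end]
Varint 2: bytes[1:4] = 94 9C 4C -> value 1248788 (3 byte(s))
  byte[4]=0xC0 cont=1 payload=0x40=64: acc |= 64<<0 -> acc=64 shift=7
  byte[5]=0xC3 cont=1 payload=0x43=67: acc |= 67<<7 -> acc=8640 shift=14
  byte[6]=0x21 cont=0 payload=0x21=33: acc |= 33<<14 -> acc=549312 shift=21 [end]
Varint 3: bytes[4:7] = C0 C3 21 -> value 549312 (3 byte(s))
  byte[7]=0xAA cont=1 payload=0x2A=42: acc |= 42<<0 -> acc=42 shift=7
  byte[8]=0x95 cont=1 payload=0x15=21: acc |= 21<<7 -> acc=2730 shift=14
  byte[9]=0x55 cont=0 payload=0x55=85: acc |= 85<<14 -> acc=1395370 shift=21 [end]
Varint 4: bytes[7:10] = AA 95 55 -> value 1395370 (3 byte(s))
  byte[10]=0x9F cont=1 payload=0x1F=31: acc |= 31<<0 -> acc=31 shift=7
  byte[11]=0x07 cont=0 payload=0x07=7: acc |= 7<<7 -> acc=927 shift=14 [end]
Varint 5: bytes[10:12] = 9F 07 -> value 927 (2 byte(s))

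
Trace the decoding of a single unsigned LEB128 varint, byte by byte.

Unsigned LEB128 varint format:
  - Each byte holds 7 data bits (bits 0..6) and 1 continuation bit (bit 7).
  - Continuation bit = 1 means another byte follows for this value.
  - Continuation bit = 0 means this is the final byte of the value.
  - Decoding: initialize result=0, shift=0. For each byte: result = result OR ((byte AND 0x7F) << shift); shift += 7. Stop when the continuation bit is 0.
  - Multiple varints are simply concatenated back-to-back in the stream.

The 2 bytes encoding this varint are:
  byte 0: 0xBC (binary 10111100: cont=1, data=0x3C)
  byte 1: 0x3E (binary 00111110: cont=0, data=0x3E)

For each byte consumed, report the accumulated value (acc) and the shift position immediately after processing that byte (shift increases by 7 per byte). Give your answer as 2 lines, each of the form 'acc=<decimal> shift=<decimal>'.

Answer: acc=60 shift=7
acc=7996 shift=14

Derivation:
byte 0=0xBC: payload=0x3C=60, contrib = 60<<0 = 60; acc -> 60, shift -> 7
byte 1=0x3E: payload=0x3E=62, contrib = 62<<7 = 7936; acc -> 7996, shift -> 14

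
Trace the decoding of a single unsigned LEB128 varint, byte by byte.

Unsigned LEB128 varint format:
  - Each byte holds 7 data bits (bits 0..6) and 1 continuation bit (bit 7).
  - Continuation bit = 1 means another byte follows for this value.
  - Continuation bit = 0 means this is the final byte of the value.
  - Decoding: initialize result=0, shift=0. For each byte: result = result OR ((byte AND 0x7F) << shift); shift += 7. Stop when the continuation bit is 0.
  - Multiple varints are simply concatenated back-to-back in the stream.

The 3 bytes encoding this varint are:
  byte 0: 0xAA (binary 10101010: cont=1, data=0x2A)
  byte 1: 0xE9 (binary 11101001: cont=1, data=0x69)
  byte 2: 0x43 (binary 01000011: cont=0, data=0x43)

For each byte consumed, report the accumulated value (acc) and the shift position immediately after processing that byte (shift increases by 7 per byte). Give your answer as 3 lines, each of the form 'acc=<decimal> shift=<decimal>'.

byte 0=0xAA: payload=0x2A=42, contrib = 42<<0 = 42; acc -> 42, shift -> 7
byte 1=0xE9: payload=0x69=105, contrib = 105<<7 = 13440; acc -> 13482, shift -> 14
byte 2=0x43: payload=0x43=67, contrib = 67<<14 = 1097728; acc -> 1111210, shift -> 21

Answer: acc=42 shift=7
acc=13482 shift=14
acc=1111210 shift=21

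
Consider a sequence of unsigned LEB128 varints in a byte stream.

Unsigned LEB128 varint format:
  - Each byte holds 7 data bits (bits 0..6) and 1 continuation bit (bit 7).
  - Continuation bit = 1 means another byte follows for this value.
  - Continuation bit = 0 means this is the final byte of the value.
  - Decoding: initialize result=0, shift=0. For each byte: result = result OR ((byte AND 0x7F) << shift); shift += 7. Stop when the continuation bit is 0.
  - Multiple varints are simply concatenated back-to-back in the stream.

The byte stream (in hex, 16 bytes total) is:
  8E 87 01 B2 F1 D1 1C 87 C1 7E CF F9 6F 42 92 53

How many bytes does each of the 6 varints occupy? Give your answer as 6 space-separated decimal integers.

  byte[0]=0x8E cont=1 payload=0x0E=14: acc |= 14<<0 -> acc=14 shift=7
  byte[1]=0x87 cont=1 payload=0x07=7: acc |= 7<<7 -> acc=910 shift=14
  byte[2]=0x01 cont=0 payload=0x01=1: acc |= 1<<14 -> acc=17294 shift=21 [end]
Varint 1: bytes[0:3] = 8E 87 01 -> value 17294 (3 byte(s))
  byte[3]=0xB2 cont=1 payload=0x32=50: acc |= 50<<0 -> acc=50 shift=7
  byte[4]=0xF1 cont=1 payload=0x71=113: acc |= 113<<7 -> acc=14514 shift=14
  byte[5]=0xD1 cont=1 payload=0x51=81: acc |= 81<<14 -> acc=1341618 shift=21
  byte[6]=0x1C cont=0 payload=0x1C=28: acc |= 28<<21 -> acc=60061874 shift=28 [end]
Varint 2: bytes[3:7] = B2 F1 D1 1C -> value 60061874 (4 byte(s))
  byte[7]=0x87 cont=1 payload=0x07=7: acc |= 7<<0 -> acc=7 shift=7
  byte[8]=0xC1 cont=1 payload=0x41=65: acc |= 65<<7 -> acc=8327 shift=14
  byte[9]=0x7E cont=0 payload=0x7E=126: acc |= 126<<14 -> acc=2072711 shift=21 [end]
Varint 3: bytes[7:10] = 87 C1 7E -> value 2072711 (3 byte(s))
  byte[10]=0xCF cont=1 payload=0x4F=79: acc |= 79<<0 -> acc=79 shift=7
  byte[11]=0xF9 cont=1 payload=0x79=121: acc |= 121<<7 -> acc=15567 shift=14
  byte[12]=0x6F cont=0 payload=0x6F=111: acc |= 111<<14 -> acc=1834191 shift=21 [end]
Varint 4: bytes[10:13] = CF F9 6F -> value 1834191 (3 byte(s))
  byte[13]=0x42 cont=0 payload=0x42=66: acc |= 66<<0 -> acc=66 shift=7 [end]
Varint 5: bytes[13:14] = 42 -> value 66 (1 byte(s))
  byte[14]=0x92 cont=1 payload=0x12=18: acc |= 18<<0 -> acc=18 shift=7
  byte[15]=0x53 cont=0 payload=0x53=83: acc |= 83<<7 -> acc=10642 shift=14 [end]
Varint 6: bytes[14:16] = 92 53 -> value 10642 (2 byte(s))

Answer: 3 4 3 3 1 2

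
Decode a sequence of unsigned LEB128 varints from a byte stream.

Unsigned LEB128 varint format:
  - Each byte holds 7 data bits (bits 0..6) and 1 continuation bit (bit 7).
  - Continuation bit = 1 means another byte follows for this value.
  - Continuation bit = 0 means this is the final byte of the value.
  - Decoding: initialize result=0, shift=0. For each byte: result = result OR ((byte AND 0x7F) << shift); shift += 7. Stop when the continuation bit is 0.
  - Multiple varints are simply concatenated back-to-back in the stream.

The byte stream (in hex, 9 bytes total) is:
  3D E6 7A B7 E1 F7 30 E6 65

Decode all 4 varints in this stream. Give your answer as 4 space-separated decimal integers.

Answer: 61 15718 102625463 13030

Derivation:
  byte[0]=0x3D cont=0 payload=0x3D=61: acc |= 61<<0 -> acc=61 shift=7 [end]
Varint 1: bytes[0:1] = 3D -> value 61 (1 byte(s))
  byte[1]=0xE6 cont=1 payload=0x66=102: acc |= 102<<0 -> acc=102 shift=7
  byte[2]=0x7A cont=0 payload=0x7A=122: acc |= 122<<7 -> acc=15718 shift=14 [end]
Varint 2: bytes[1:3] = E6 7A -> value 15718 (2 byte(s))
  byte[3]=0xB7 cont=1 payload=0x37=55: acc |= 55<<0 -> acc=55 shift=7
  byte[4]=0xE1 cont=1 payload=0x61=97: acc |= 97<<7 -> acc=12471 shift=14
  byte[5]=0xF7 cont=1 payload=0x77=119: acc |= 119<<14 -> acc=1962167 shift=21
  byte[6]=0x30 cont=0 payload=0x30=48: acc |= 48<<21 -> acc=102625463 shift=28 [end]
Varint 3: bytes[3:7] = B7 E1 F7 30 -> value 102625463 (4 byte(s))
  byte[7]=0xE6 cont=1 payload=0x66=102: acc |= 102<<0 -> acc=102 shift=7
  byte[8]=0x65 cont=0 payload=0x65=101: acc |= 101<<7 -> acc=13030 shift=14 [end]
Varint 4: bytes[7:9] = E6 65 -> value 13030 (2 byte(s))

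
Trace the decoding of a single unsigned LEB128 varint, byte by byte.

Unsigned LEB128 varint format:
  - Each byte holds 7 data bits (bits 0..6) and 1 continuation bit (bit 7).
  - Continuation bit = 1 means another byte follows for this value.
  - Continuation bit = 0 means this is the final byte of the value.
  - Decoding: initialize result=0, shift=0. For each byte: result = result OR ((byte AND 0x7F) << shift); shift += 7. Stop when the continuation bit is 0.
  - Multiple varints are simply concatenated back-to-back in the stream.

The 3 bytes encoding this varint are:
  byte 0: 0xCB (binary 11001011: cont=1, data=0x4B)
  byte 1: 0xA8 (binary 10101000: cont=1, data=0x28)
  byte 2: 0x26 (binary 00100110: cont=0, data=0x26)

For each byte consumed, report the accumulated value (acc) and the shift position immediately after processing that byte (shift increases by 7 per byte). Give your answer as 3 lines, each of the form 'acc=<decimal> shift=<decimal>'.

Answer: acc=75 shift=7
acc=5195 shift=14
acc=627787 shift=21

Derivation:
byte 0=0xCB: payload=0x4B=75, contrib = 75<<0 = 75; acc -> 75, shift -> 7
byte 1=0xA8: payload=0x28=40, contrib = 40<<7 = 5120; acc -> 5195, shift -> 14
byte 2=0x26: payload=0x26=38, contrib = 38<<14 = 622592; acc -> 627787, shift -> 21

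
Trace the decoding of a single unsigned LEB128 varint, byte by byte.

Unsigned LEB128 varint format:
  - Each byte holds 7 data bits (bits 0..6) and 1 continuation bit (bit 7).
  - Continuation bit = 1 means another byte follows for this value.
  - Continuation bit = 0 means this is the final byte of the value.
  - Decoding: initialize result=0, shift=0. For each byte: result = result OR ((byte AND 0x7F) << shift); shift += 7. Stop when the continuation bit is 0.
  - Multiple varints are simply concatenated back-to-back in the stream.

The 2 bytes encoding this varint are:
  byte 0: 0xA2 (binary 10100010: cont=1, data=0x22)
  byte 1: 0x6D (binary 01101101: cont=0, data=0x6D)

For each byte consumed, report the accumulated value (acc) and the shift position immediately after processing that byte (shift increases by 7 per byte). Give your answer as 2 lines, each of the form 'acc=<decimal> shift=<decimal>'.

Answer: acc=34 shift=7
acc=13986 shift=14

Derivation:
byte 0=0xA2: payload=0x22=34, contrib = 34<<0 = 34; acc -> 34, shift -> 7
byte 1=0x6D: payload=0x6D=109, contrib = 109<<7 = 13952; acc -> 13986, shift -> 14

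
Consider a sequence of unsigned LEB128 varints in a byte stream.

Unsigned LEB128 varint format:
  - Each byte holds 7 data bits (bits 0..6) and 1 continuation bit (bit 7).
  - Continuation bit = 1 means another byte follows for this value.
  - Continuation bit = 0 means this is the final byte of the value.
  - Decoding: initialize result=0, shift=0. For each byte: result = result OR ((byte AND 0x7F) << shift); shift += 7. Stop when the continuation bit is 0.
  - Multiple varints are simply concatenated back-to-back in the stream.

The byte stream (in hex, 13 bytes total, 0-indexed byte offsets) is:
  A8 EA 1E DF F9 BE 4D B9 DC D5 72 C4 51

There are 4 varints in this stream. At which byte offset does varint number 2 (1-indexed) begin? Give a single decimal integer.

Answer: 3

Derivation:
  byte[0]=0xA8 cont=1 payload=0x28=40: acc |= 40<<0 -> acc=40 shift=7
  byte[1]=0xEA cont=1 payload=0x6A=106: acc |= 106<<7 -> acc=13608 shift=14
  byte[2]=0x1E cont=0 payload=0x1E=30: acc |= 30<<14 -> acc=505128 shift=21 [end]
Varint 1: bytes[0:3] = A8 EA 1E -> value 505128 (3 byte(s))
  byte[3]=0xDF cont=1 payload=0x5F=95: acc |= 95<<0 -> acc=95 shift=7
  byte[4]=0xF9 cont=1 payload=0x79=121: acc |= 121<<7 -> acc=15583 shift=14
  byte[5]=0xBE cont=1 payload=0x3E=62: acc |= 62<<14 -> acc=1031391 shift=21
  byte[6]=0x4D cont=0 payload=0x4D=77: acc |= 77<<21 -> acc=162512095 shift=28 [end]
Varint 2: bytes[3:7] = DF F9 BE 4D -> value 162512095 (4 byte(s))
  byte[7]=0xB9 cont=1 payload=0x39=57: acc |= 57<<0 -> acc=57 shift=7
  byte[8]=0xDC cont=1 payload=0x5C=92: acc |= 92<<7 -> acc=11833 shift=14
  byte[9]=0xD5 cont=1 payload=0x55=85: acc |= 85<<14 -> acc=1404473 shift=21
  byte[10]=0x72 cont=0 payload=0x72=114: acc |= 114<<21 -> acc=240479801 shift=28 [end]
Varint 3: bytes[7:11] = B9 DC D5 72 -> value 240479801 (4 byte(s))
  byte[11]=0xC4 cont=1 payload=0x44=68: acc |= 68<<0 -> acc=68 shift=7
  byte[12]=0x51 cont=0 payload=0x51=81: acc |= 81<<7 -> acc=10436 shift=14 [end]
Varint 4: bytes[11:13] = C4 51 -> value 10436 (2 byte(s))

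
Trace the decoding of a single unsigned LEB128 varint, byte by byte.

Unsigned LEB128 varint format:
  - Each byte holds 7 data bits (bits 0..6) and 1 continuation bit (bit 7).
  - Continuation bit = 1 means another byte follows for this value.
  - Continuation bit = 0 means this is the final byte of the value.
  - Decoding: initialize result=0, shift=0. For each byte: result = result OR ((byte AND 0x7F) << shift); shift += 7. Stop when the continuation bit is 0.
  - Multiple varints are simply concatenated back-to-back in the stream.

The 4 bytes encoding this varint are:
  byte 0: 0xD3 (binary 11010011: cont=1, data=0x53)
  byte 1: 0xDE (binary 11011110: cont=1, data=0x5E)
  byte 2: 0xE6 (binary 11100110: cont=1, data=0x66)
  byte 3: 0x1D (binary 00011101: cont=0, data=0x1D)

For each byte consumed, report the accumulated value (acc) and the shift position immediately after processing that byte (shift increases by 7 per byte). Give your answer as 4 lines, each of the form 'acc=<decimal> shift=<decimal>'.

Answer: acc=83 shift=7
acc=12115 shift=14
acc=1683283 shift=21
acc=62500691 shift=28

Derivation:
byte 0=0xD3: payload=0x53=83, contrib = 83<<0 = 83; acc -> 83, shift -> 7
byte 1=0xDE: payload=0x5E=94, contrib = 94<<7 = 12032; acc -> 12115, shift -> 14
byte 2=0xE6: payload=0x66=102, contrib = 102<<14 = 1671168; acc -> 1683283, shift -> 21
byte 3=0x1D: payload=0x1D=29, contrib = 29<<21 = 60817408; acc -> 62500691, shift -> 28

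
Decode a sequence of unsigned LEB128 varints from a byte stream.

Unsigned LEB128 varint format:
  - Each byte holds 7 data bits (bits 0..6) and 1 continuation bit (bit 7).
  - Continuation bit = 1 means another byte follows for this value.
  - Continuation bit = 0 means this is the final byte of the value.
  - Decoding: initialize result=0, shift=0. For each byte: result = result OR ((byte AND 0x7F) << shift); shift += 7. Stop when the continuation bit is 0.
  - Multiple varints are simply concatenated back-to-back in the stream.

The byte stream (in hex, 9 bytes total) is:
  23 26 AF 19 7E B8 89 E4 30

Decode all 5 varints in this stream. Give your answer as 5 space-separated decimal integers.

Answer: 35 38 3247 126 102302904

Derivation:
  byte[0]=0x23 cont=0 payload=0x23=35: acc |= 35<<0 -> acc=35 shift=7 [end]
Varint 1: bytes[0:1] = 23 -> value 35 (1 byte(s))
  byte[1]=0x26 cont=0 payload=0x26=38: acc |= 38<<0 -> acc=38 shift=7 [end]
Varint 2: bytes[1:2] = 26 -> value 38 (1 byte(s))
  byte[2]=0xAF cont=1 payload=0x2F=47: acc |= 47<<0 -> acc=47 shift=7
  byte[3]=0x19 cont=0 payload=0x19=25: acc |= 25<<7 -> acc=3247 shift=14 [end]
Varint 3: bytes[2:4] = AF 19 -> value 3247 (2 byte(s))
  byte[4]=0x7E cont=0 payload=0x7E=126: acc |= 126<<0 -> acc=126 shift=7 [end]
Varint 4: bytes[4:5] = 7E -> value 126 (1 byte(s))
  byte[5]=0xB8 cont=1 payload=0x38=56: acc |= 56<<0 -> acc=56 shift=7
  byte[6]=0x89 cont=1 payload=0x09=9: acc |= 9<<7 -> acc=1208 shift=14
  byte[7]=0xE4 cont=1 payload=0x64=100: acc |= 100<<14 -> acc=1639608 shift=21
  byte[8]=0x30 cont=0 payload=0x30=48: acc |= 48<<21 -> acc=102302904 shift=28 [end]
Varint 5: bytes[5:9] = B8 89 E4 30 -> value 102302904 (4 byte(s))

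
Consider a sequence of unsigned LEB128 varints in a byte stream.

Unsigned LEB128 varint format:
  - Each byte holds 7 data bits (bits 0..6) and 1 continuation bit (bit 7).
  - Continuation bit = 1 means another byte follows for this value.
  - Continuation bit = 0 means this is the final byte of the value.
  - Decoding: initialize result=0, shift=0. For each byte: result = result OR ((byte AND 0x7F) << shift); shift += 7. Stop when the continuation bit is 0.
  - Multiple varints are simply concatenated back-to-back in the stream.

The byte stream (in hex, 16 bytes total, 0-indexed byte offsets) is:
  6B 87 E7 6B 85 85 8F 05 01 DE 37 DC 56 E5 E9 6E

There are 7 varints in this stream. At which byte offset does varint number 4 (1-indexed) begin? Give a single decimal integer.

  byte[0]=0x6B cont=0 payload=0x6B=107: acc |= 107<<0 -> acc=107 shift=7 [end]
Varint 1: bytes[0:1] = 6B -> value 107 (1 byte(s))
  byte[1]=0x87 cont=1 payload=0x07=7: acc |= 7<<0 -> acc=7 shift=7
  byte[2]=0xE7 cont=1 payload=0x67=103: acc |= 103<<7 -> acc=13191 shift=14
  byte[3]=0x6B cont=0 payload=0x6B=107: acc |= 107<<14 -> acc=1766279 shift=21 [end]
Varint 2: bytes[1:4] = 87 E7 6B -> value 1766279 (3 byte(s))
  byte[4]=0x85 cont=1 payload=0x05=5: acc |= 5<<0 -> acc=5 shift=7
  byte[5]=0x85 cont=1 payload=0x05=5: acc |= 5<<7 -> acc=645 shift=14
  byte[6]=0x8F cont=1 payload=0x0F=15: acc |= 15<<14 -> acc=246405 shift=21
  byte[7]=0x05 cont=0 payload=0x05=5: acc |= 5<<21 -> acc=10732165 shift=28 [end]
Varint 3: bytes[4:8] = 85 85 8F 05 -> value 10732165 (4 byte(s))
  byte[8]=0x01 cont=0 payload=0x01=1: acc |= 1<<0 -> acc=1 shift=7 [end]
Varint 4: bytes[8:9] = 01 -> value 1 (1 byte(s))
  byte[9]=0xDE cont=1 payload=0x5E=94: acc |= 94<<0 -> acc=94 shift=7
  byte[10]=0x37 cont=0 payload=0x37=55: acc |= 55<<7 -> acc=7134 shift=14 [end]
Varint 5: bytes[9:11] = DE 37 -> value 7134 (2 byte(s))
  byte[11]=0xDC cont=1 payload=0x5C=92: acc |= 92<<0 -> acc=92 shift=7
  byte[12]=0x56 cont=0 payload=0x56=86: acc |= 86<<7 -> acc=11100 shift=14 [end]
Varint 6: bytes[11:13] = DC 56 -> value 11100 (2 byte(s))
  byte[13]=0xE5 cont=1 payload=0x65=101: acc |= 101<<0 -> acc=101 shift=7
  byte[14]=0xE9 cont=1 payload=0x69=105: acc |= 105<<7 -> acc=13541 shift=14
  byte[15]=0x6E cont=0 payload=0x6E=110: acc |= 110<<14 -> acc=1815781 shift=21 [end]
Varint 7: bytes[13:16] = E5 E9 6E -> value 1815781 (3 byte(s))

Answer: 8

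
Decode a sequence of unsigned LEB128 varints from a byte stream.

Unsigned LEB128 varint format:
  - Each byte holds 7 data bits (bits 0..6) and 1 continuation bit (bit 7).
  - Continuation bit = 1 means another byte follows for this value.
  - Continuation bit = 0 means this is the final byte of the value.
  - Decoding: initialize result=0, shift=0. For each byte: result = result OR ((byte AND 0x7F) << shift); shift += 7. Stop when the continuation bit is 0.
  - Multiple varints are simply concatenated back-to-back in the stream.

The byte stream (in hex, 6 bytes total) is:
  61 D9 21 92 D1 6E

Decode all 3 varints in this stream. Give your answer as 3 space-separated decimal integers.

  byte[0]=0x61 cont=0 payload=0x61=97: acc |= 97<<0 -> acc=97 shift=7 [end]
Varint 1: bytes[0:1] = 61 -> value 97 (1 byte(s))
  byte[1]=0xD9 cont=1 payload=0x59=89: acc |= 89<<0 -> acc=89 shift=7
  byte[2]=0x21 cont=0 payload=0x21=33: acc |= 33<<7 -> acc=4313 shift=14 [end]
Varint 2: bytes[1:3] = D9 21 -> value 4313 (2 byte(s))
  byte[3]=0x92 cont=1 payload=0x12=18: acc |= 18<<0 -> acc=18 shift=7
  byte[4]=0xD1 cont=1 payload=0x51=81: acc |= 81<<7 -> acc=10386 shift=14
  byte[5]=0x6E cont=0 payload=0x6E=110: acc |= 110<<14 -> acc=1812626 shift=21 [end]
Varint 3: bytes[3:6] = 92 D1 6E -> value 1812626 (3 byte(s))

Answer: 97 4313 1812626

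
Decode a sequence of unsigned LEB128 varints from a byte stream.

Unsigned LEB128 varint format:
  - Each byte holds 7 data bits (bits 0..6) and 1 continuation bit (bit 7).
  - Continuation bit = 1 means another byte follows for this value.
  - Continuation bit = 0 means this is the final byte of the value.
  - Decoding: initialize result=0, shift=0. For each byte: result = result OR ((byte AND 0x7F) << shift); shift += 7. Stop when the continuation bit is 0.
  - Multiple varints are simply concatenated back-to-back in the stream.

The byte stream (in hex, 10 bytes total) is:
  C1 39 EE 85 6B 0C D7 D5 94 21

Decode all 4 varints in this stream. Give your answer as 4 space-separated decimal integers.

  byte[0]=0xC1 cont=1 payload=0x41=65: acc |= 65<<0 -> acc=65 shift=7
  byte[1]=0x39 cont=0 payload=0x39=57: acc |= 57<<7 -> acc=7361 shift=14 [end]
Varint 1: bytes[0:2] = C1 39 -> value 7361 (2 byte(s))
  byte[2]=0xEE cont=1 payload=0x6E=110: acc |= 110<<0 -> acc=110 shift=7
  byte[3]=0x85 cont=1 payload=0x05=5: acc |= 5<<7 -> acc=750 shift=14
  byte[4]=0x6B cont=0 payload=0x6B=107: acc |= 107<<14 -> acc=1753838 shift=21 [end]
Varint 2: bytes[2:5] = EE 85 6B -> value 1753838 (3 byte(s))
  byte[5]=0x0C cont=0 payload=0x0C=12: acc |= 12<<0 -> acc=12 shift=7 [end]
Varint 3: bytes[5:6] = 0C -> value 12 (1 byte(s))
  byte[6]=0xD7 cont=1 payload=0x57=87: acc |= 87<<0 -> acc=87 shift=7
  byte[7]=0xD5 cont=1 payload=0x55=85: acc |= 85<<7 -> acc=10967 shift=14
  byte[8]=0x94 cont=1 payload=0x14=20: acc |= 20<<14 -> acc=338647 shift=21
  byte[9]=0x21 cont=0 payload=0x21=33: acc |= 33<<21 -> acc=69544663 shift=28 [end]
Varint 4: bytes[6:10] = D7 D5 94 21 -> value 69544663 (4 byte(s))

Answer: 7361 1753838 12 69544663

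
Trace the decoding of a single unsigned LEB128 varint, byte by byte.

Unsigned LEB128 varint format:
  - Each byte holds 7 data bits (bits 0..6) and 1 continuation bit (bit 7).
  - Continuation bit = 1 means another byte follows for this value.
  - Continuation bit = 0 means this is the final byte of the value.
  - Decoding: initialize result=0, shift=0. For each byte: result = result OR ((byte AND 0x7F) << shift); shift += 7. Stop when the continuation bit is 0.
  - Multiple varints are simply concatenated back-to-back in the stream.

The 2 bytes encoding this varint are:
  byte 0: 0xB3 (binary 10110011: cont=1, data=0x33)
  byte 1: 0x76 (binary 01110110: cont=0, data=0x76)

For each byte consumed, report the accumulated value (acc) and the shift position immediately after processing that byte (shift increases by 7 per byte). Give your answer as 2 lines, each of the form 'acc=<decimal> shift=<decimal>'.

byte 0=0xB3: payload=0x33=51, contrib = 51<<0 = 51; acc -> 51, shift -> 7
byte 1=0x76: payload=0x76=118, contrib = 118<<7 = 15104; acc -> 15155, shift -> 14

Answer: acc=51 shift=7
acc=15155 shift=14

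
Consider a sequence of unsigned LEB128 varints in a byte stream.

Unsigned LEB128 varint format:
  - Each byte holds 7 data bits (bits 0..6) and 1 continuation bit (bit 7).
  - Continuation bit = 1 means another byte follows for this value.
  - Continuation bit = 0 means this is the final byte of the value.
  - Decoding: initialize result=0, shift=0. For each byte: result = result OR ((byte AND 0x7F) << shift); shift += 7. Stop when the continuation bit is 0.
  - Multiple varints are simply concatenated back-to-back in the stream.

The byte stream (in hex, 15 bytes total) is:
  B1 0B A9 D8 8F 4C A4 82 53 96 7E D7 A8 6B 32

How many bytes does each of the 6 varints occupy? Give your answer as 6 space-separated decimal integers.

  byte[0]=0xB1 cont=1 payload=0x31=49: acc |= 49<<0 -> acc=49 shift=7
  byte[1]=0x0B cont=0 payload=0x0B=11: acc |= 11<<7 -> acc=1457 shift=14 [end]
Varint 1: bytes[0:2] = B1 0B -> value 1457 (2 byte(s))
  byte[2]=0xA9 cont=1 payload=0x29=41: acc |= 41<<0 -> acc=41 shift=7
  byte[3]=0xD8 cont=1 payload=0x58=88: acc |= 88<<7 -> acc=11305 shift=14
  byte[4]=0x8F cont=1 payload=0x0F=15: acc |= 15<<14 -> acc=257065 shift=21
  byte[5]=0x4C cont=0 payload=0x4C=76: acc |= 76<<21 -> acc=159640617 shift=28 [end]
Varint 2: bytes[2:6] = A9 D8 8F 4C -> value 159640617 (4 byte(s))
  byte[6]=0xA4 cont=1 payload=0x24=36: acc |= 36<<0 -> acc=36 shift=7
  byte[7]=0x82 cont=1 payload=0x02=2: acc |= 2<<7 -> acc=292 shift=14
  byte[8]=0x53 cont=0 payload=0x53=83: acc |= 83<<14 -> acc=1360164 shift=21 [end]
Varint 3: bytes[6:9] = A4 82 53 -> value 1360164 (3 byte(s))
  byte[9]=0x96 cont=1 payload=0x16=22: acc |= 22<<0 -> acc=22 shift=7
  byte[10]=0x7E cont=0 payload=0x7E=126: acc |= 126<<7 -> acc=16150 shift=14 [end]
Varint 4: bytes[9:11] = 96 7E -> value 16150 (2 byte(s))
  byte[11]=0xD7 cont=1 payload=0x57=87: acc |= 87<<0 -> acc=87 shift=7
  byte[12]=0xA8 cont=1 payload=0x28=40: acc |= 40<<7 -> acc=5207 shift=14
  byte[13]=0x6B cont=0 payload=0x6B=107: acc |= 107<<14 -> acc=1758295 shift=21 [end]
Varint 5: bytes[11:14] = D7 A8 6B -> value 1758295 (3 byte(s))
  byte[14]=0x32 cont=0 payload=0x32=50: acc |= 50<<0 -> acc=50 shift=7 [end]
Varint 6: bytes[14:15] = 32 -> value 50 (1 byte(s))

Answer: 2 4 3 2 3 1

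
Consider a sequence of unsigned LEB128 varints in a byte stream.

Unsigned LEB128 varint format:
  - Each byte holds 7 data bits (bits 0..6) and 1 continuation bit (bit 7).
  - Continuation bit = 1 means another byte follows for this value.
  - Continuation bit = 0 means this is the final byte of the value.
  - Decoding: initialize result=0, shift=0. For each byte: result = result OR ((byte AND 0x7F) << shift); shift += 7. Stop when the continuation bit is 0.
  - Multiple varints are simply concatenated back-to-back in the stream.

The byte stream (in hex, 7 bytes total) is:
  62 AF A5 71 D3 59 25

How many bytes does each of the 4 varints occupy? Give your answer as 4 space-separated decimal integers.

Answer: 1 3 2 1

Derivation:
  byte[0]=0x62 cont=0 payload=0x62=98: acc |= 98<<0 -> acc=98 shift=7 [end]
Varint 1: bytes[0:1] = 62 -> value 98 (1 byte(s))
  byte[1]=0xAF cont=1 payload=0x2F=47: acc |= 47<<0 -> acc=47 shift=7
  byte[2]=0xA5 cont=1 payload=0x25=37: acc |= 37<<7 -> acc=4783 shift=14
  byte[3]=0x71 cont=0 payload=0x71=113: acc |= 113<<14 -> acc=1856175 shift=21 [end]
Varint 2: bytes[1:4] = AF A5 71 -> value 1856175 (3 byte(s))
  byte[4]=0xD3 cont=1 payload=0x53=83: acc |= 83<<0 -> acc=83 shift=7
  byte[5]=0x59 cont=0 payload=0x59=89: acc |= 89<<7 -> acc=11475 shift=14 [end]
Varint 3: bytes[4:6] = D3 59 -> value 11475 (2 byte(s))
  byte[6]=0x25 cont=0 payload=0x25=37: acc |= 37<<0 -> acc=37 shift=7 [end]
Varint 4: bytes[6:7] = 25 -> value 37 (1 byte(s))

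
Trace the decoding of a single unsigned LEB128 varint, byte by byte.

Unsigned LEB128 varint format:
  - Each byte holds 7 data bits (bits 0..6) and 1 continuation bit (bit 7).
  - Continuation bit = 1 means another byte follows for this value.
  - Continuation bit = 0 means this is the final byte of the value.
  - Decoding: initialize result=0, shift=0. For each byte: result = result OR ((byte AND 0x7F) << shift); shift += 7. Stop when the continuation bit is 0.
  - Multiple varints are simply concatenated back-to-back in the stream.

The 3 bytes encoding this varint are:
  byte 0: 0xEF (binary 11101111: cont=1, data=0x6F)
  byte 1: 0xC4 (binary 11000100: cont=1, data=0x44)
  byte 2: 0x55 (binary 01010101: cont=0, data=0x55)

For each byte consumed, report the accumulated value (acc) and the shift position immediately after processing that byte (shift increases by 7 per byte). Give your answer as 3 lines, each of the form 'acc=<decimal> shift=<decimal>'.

Answer: acc=111 shift=7
acc=8815 shift=14
acc=1401455 shift=21

Derivation:
byte 0=0xEF: payload=0x6F=111, contrib = 111<<0 = 111; acc -> 111, shift -> 7
byte 1=0xC4: payload=0x44=68, contrib = 68<<7 = 8704; acc -> 8815, shift -> 14
byte 2=0x55: payload=0x55=85, contrib = 85<<14 = 1392640; acc -> 1401455, shift -> 21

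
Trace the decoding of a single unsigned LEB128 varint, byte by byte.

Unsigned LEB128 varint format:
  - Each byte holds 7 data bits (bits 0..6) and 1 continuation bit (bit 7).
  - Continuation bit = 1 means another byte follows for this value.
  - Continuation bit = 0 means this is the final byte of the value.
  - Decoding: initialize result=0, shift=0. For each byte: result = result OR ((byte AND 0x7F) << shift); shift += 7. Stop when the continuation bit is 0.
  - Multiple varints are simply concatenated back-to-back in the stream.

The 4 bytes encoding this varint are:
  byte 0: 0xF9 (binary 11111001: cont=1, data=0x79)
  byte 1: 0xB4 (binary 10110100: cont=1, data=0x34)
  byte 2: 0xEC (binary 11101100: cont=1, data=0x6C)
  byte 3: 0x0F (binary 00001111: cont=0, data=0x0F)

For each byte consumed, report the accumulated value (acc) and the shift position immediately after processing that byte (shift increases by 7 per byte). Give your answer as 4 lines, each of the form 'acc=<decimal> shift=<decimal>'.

Answer: acc=121 shift=7
acc=6777 shift=14
acc=1776249 shift=21
acc=33233529 shift=28

Derivation:
byte 0=0xF9: payload=0x79=121, contrib = 121<<0 = 121; acc -> 121, shift -> 7
byte 1=0xB4: payload=0x34=52, contrib = 52<<7 = 6656; acc -> 6777, shift -> 14
byte 2=0xEC: payload=0x6C=108, contrib = 108<<14 = 1769472; acc -> 1776249, shift -> 21
byte 3=0x0F: payload=0x0F=15, contrib = 15<<21 = 31457280; acc -> 33233529, shift -> 28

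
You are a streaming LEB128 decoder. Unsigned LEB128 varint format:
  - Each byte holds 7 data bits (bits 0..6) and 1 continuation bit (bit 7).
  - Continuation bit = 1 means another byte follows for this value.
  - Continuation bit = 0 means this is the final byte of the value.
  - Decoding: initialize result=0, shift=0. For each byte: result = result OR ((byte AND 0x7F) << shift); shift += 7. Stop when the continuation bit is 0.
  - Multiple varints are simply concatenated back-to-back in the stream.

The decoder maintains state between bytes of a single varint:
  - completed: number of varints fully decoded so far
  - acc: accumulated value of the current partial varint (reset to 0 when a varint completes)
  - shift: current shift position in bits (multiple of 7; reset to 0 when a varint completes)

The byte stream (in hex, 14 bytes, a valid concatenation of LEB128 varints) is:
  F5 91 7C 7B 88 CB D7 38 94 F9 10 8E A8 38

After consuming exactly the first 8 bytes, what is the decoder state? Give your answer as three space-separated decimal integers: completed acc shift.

byte[0]=0xF5 cont=1 payload=0x75: acc |= 117<<0 -> completed=0 acc=117 shift=7
byte[1]=0x91 cont=1 payload=0x11: acc |= 17<<7 -> completed=0 acc=2293 shift=14
byte[2]=0x7C cont=0 payload=0x7C: varint #1 complete (value=2033909); reset -> completed=1 acc=0 shift=0
byte[3]=0x7B cont=0 payload=0x7B: varint #2 complete (value=123); reset -> completed=2 acc=0 shift=0
byte[4]=0x88 cont=1 payload=0x08: acc |= 8<<0 -> completed=2 acc=8 shift=7
byte[5]=0xCB cont=1 payload=0x4B: acc |= 75<<7 -> completed=2 acc=9608 shift=14
byte[6]=0xD7 cont=1 payload=0x57: acc |= 87<<14 -> completed=2 acc=1435016 shift=21
byte[7]=0x38 cont=0 payload=0x38: varint #3 complete (value=118875528); reset -> completed=3 acc=0 shift=0

Answer: 3 0 0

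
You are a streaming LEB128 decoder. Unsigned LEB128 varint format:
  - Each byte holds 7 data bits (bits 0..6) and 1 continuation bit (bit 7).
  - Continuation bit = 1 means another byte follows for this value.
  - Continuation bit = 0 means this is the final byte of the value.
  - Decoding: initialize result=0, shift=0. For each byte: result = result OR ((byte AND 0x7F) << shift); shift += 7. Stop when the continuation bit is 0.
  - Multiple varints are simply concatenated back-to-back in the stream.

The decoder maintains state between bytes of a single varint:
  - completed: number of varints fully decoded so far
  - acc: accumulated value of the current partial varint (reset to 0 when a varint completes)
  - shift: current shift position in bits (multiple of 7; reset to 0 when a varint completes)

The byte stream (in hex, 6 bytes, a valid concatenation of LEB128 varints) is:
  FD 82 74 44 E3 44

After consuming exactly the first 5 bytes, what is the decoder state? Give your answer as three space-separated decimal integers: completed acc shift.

byte[0]=0xFD cont=1 payload=0x7D: acc |= 125<<0 -> completed=0 acc=125 shift=7
byte[1]=0x82 cont=1 payload=0x02: acc |= 2<<7 -> completed=0 acc=381 shift=14
byte[2]=0x74 cont=0 payload=0x74: varint #1 complete (value=1900925); reset -> completed=1 acc=0 shift=0
byte[3]=0x44 cont=0 payload=0x44: varint #2 complete (value=68); reset -> completed=2 acc=0 shift=0
byte[4]=0xE3 cont=1 payload=0x63: acc |= 99<<0 -> completed=2 acc=99 shift=7

Answer: 2 99 7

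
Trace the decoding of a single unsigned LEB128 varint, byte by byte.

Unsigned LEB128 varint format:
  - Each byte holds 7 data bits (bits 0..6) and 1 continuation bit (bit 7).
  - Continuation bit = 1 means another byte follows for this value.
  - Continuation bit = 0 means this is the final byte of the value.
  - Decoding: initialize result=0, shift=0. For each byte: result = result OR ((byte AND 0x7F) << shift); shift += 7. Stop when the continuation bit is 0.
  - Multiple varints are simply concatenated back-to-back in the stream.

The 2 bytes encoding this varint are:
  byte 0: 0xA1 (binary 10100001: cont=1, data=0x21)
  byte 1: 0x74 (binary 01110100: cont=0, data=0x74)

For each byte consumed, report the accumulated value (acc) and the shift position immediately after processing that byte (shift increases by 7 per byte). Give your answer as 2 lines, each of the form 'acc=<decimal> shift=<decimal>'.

byte 0=0xA1: payload=0x21=33, contrib = 33<<0 = 33; acc -> 33, shift -> 7
byte 1=0x74: payload=0x74=116, contrib = 116<<7 = 14848; acc -> 14881, shift -> 14

Answer: acc=33 shift=7
acc=14881 shift=14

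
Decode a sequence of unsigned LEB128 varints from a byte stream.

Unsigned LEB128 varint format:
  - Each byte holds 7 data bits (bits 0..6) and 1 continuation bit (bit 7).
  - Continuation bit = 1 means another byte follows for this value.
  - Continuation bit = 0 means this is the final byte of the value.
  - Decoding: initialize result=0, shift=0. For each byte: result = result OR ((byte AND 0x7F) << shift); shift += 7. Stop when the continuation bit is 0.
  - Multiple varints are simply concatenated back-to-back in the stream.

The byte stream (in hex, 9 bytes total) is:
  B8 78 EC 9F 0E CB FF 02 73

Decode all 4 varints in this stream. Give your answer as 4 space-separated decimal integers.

Answer: 15416 233452 49099 115

Derivation:
  byte[0]=0xB8 cont=1 payload=0x38=56: acc |= 56<<0 -> acc=56 shift=7
  byte[1]=0x78 cont=0 payload=0x78=120: acc |= 120<<7 -> acc=15416 shift=14 [end]
Varint 1: bytes[0:2] = B8 78 -> value 15416 (2 byte(s))
  byte[2]=0xEC cont=1 payload=0x6C=108: acc |= 108<<0 -> acc=108 shift=7
  byte[3]=0x9F cont=1 payload=0x1F=31: acc |= 31<<7 -> acc=4076 shift=14
  byte[4]=0x0E cont=0 payload=0x0E=14: acc |= 14<<14 -> acc=233452 shift=21 [end]
Varint 2: bytes[2:5] = EC 9F 0E -> value 233452 (3 byte(s))
  byte[5]=0xCB cont=1 payload=0x4B=75: acc |= 75<<0 -> acc=75 shift=7
  byte[6]=0xFF cont=1 payload=0x7F=127: acc |= 127<<7 -> acc=16331 shift=14
  byte[7]=0x02 cont=0 payload=0x02=2: acc |= 2<<14 -> acc=49099 shift=21 [end]
Varint 3: bytes[5:8] = CB FF 02 -> value 49099 (3 byte(s))
  byte[8]=0x73 cont=0 payload=0x73=115: acc |= 115<<0 -> acc=115 shift=7 [end]
Varint 4: bytes[8:9] = 73 -> value 115 (1 byte(s))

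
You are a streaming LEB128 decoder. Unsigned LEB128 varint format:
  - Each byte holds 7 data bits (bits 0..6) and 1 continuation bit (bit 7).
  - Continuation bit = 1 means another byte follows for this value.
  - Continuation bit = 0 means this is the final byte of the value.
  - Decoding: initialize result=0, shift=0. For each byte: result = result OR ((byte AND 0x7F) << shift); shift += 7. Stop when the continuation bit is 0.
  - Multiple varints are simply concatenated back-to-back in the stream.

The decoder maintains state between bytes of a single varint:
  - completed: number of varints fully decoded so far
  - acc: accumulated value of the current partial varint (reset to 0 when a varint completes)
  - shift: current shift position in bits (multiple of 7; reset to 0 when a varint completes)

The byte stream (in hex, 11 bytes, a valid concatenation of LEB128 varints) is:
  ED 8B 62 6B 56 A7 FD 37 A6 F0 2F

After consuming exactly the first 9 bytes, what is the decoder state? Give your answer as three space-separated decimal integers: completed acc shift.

byte[0]=0xED cont=1 payload=0x6D: acc |= 109<<0 -> completed=0 acc=109 shift=7
byte[1]=0x8B cont=1 payload=0x0B: acc |= 11<<7 -> completed=0 acc=1517 shift=14
byte[2]=0x62 cont=0 payload=0x62: varint #1 complete (value=1607149); reset -> completed=1 acc=0 shift=0
byte[3]=0x6B cont=0 payload=0x6B: varint #2 complete (value=107); reset -> completed=2 acc=0 shift=0
byte[4]=0x56 cont=0 payload=0x56: varint #3 complete (value=86); reset -> completed=3 acc=0 shift=0
byte[5]=0xA7 cont=1 payload=0x27: acc |= 39<<0 -> completed=3 acc=39 shift=7
byte[6]=0xFD cont=1 payload=0x7D: acc |= 125<<7 -> completed=3 acc=16039 shift=14
byte[7]=0x37 cont=0 payload=0x37: varint #4 complete (value=917159); reset -> completed=4 acc=0 shift=0
byte[8]=0xA6 cont=1 payload=0x26: acc |= 38<<0 -> completed=4 acc=38 shift=7

Answer: 4 38 7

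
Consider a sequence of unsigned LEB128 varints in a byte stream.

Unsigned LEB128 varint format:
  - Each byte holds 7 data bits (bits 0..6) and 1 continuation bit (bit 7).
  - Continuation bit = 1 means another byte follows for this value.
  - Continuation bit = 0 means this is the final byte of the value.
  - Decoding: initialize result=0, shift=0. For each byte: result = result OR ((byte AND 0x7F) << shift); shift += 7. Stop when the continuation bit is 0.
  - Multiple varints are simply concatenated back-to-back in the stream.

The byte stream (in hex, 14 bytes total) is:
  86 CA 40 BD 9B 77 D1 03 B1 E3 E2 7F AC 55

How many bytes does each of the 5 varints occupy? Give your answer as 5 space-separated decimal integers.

Answer: 3 3 2 4 2

Derivation:
  byte[0]=0x86 cont=1 payload=0x06=6: acc |= 6<<0 -> acc=6 shift=7
  byte[1]=0xCA cont=1 payload=0x4A=74: acc |= 74<<7 -> acc=9478 shift=14
  byte[2]=0x40 cont=0 payload=0x40=64: acc |= 64<<14 -> acc=1058054 shift=21 [end]
Varint 1: bytes[0:3] = 86 CA 40 -> value 1058054 (3 byte(s))
  byte[3]=0xBD cont=1 payload=0x3D=61: acc |= 61<<0 -> acc=61 shift=7
  byte[4]=0x9B cont=1 payload=0x1B=27: acc |= 27<<7 -> acc=3517 shift=14
  byte[5]=0x77 cont=0 payload=0x77=119: acc |= 119<<14 -> acc=1953213 shift=21 [end]
Varint 2: bytes[3:6] = BD 9B 77 -> value 1953213 (3 byte(s))
  byte[6]=0xD1 cont=1 payload=0x51=81: acc |= 81<<0 -> acc=81 shift=7
  byte[7]=0x03 cont=0 payload=0x03=3: acc |= 3<<7 -> acc=465 shift=14 [end]
Varint 3: bytes[6:8] = D1 03 -> value 465 (2 byte(s))
  byte[8]=0xB1 cont=1 payload=0x31=49: acc |= 49<<0 -> acc=49 shift=7
  byte[9]=0xE3 cont=1 payload=0x63=99: acc |= 99<<7 -> acc=12721 shift=14
  byte[10]=0xE2 cont=1 payload=0x62=98: acc |= 98<<14 -> acc=1618353 shift=21
  byte[11]=0x7F cont=0 payload=0x7F=127: acc |= 127<<21 -> acc=267956657 shift=28 [end]
Varint 4: bytes[8:12] = B1 E3 E2 7F -> value 267956657 (4 byte(s))
  byte[12]=0xAC cont=1 payload=0x2C=44: acc |= 44<<0 -> acc=44 shift=7
  byte[13]=0x55 cont=0 payload=0x55=85: acc |= 85<<7 -> acc=10924 shift=14 [end]
Varint 5: bytes[12:14] = AC 55 -> value 10924 (2 byte(s))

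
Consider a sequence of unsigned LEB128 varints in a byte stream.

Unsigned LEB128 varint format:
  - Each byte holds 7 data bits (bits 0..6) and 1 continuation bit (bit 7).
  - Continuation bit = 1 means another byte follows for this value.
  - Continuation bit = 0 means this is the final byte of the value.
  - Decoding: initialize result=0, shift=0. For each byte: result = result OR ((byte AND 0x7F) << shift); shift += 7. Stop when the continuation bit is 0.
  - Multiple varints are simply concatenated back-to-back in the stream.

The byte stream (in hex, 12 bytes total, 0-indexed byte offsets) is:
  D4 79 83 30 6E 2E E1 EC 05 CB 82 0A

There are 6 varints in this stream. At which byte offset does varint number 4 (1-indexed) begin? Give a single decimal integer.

  byte[0]=0xD4 cont=1 payload=0x54=84: acc |= 84<<0 -> acc=84 shift=7
  byte[1]=0x79 cont=0 payload=0x79=121: acc |= 121<<7 -> acc=15572 shift=14 [end]
Varint 1: bytes[0:2] = D4 79 -> value 15572 (2 byte(s))
  byte[2]=0x83 cont=1 payload=0x03=3: acc |= 3<<0 -> acc=3 shift=7
  byte[3]=0x30 cont=0 payload=0x30=48: acc |= 48<<7 -> acc=6147 shift=14 [end]
Varint 2: bytes[2:4] = 83 30 -> value 6147 (2 byte(s))
  byte[4]=0x6E cont=0 payload=0x6E=110: acc |= 110<<0 -> acc=110 shift=7 [end]
Varint 3: bytes[4:5] = 6E -> value 110 (1 byte(s))
  byte[5]=0x2E cont=0 payload=0x2E=46: acc |= 46<<0 -> acc=46 shift=7 [end]
Varint 4: bytes[5:6] = 2E -> value 46 (1 byte(s))
  byte[6]=0xE1 cont=1 payload=0x61=97: acc |= 97<<0 -> acc=97 shift=7
  byte[7]=0xEC cont=1 payload=0x6C=108: acc |= 108<<7 -> acc=13921 shift=14
  byte[8]=0x05 cont=0 payload=0x05=5: acc |= 5<<14 -> acc=95841 shift=21 [end]
Varint 5: bytes[6:9] = E1 EC 05 -> value 95841 (3 byte(s))
  byte[9]=0xCB cont=1 payload=0x4B=75: acc |= 75<<0 -> acc=75 shift=7
  byte[10]=0x82 cont=1 payload=0x02=2: acc |= 2<<7 -> acc=331 shift=14
  byte[11]=0x0A cont=0 payload=0x0A=10: acc |= 10<<14 -> acc=164171 shift=21 [end]
Varint 6: bytes[9:12] = CB 82 0A -> value 164171 (3 byte(s))

Answer: 5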